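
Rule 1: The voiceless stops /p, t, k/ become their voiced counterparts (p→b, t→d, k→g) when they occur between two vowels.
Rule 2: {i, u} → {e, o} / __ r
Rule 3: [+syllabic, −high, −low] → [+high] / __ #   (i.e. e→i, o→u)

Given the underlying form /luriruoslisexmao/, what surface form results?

loreruoslisexmau

Rule 1 (intervocalic voicing): no segment meets the environment; /luriruoslisexmao/ is unchanged.
Rule 2 (pre-rhotic lowering): /u/ is a high vowel immediately before /r/, so it lowers to [o]. /i/ is a high vowel immediately before /r/, so it lowers to [e]. /luriruoslisexmao/ → loreruoslisexmao.
Rule 3 (final vowel raising): /o/ is a mid vowel in word-final position, so it raises to [u]. /loreruoslisexmao/ → loreruoslisexmau.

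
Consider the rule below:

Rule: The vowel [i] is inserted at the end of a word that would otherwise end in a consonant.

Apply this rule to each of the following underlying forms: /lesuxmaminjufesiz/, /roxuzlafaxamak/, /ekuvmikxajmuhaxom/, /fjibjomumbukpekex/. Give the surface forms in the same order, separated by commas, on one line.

/lesuxmaminjufesiz/: the form ends in the consonant /z/, so [i] is inserted word-finally. → [lesuxmaminjufesizi].
/roxuzlafaxamak/: the form ends in the consonant /k/, so [i] is inserted word-finally. → [roxuzlafaxamaki].
/ekuvmikxajmuhaxom/: the form ends in the consonant /m/, so [i] is inserted word-finally. → [ekuvmikxajmuhaxomi].
/fjibjomumbukpekex/: the form ends in the consonant /x/, so [i] is inserted word-finally. → [fjibjomumbukpekexi].

lesuxmaminjufesizi, roxuzlafaxamaki, ekuvmikxajmuhaxomi, fjibjomumbukpekexi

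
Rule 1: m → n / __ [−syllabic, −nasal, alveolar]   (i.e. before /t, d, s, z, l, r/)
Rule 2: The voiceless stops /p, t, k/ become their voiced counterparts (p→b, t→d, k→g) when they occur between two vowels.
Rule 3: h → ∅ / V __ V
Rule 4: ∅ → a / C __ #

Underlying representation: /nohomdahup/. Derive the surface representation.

Rule 1 (nasal place assimilation): /m/ precedes the alveolar consonant /d/, so it assimilates in place to [n]. /nohomdahup/ → nohondahup.
Rule 2 (intervocalic voicing): no segment meets the environment; /nohondahup/ is unchanged.
Rule 3 (intervocalic h-deletion): /h/ occurs between vowels /o/ and /o/, so it deletes. /h/ occurs between vowels /a/ and /u/, so it deletes. /nohondahup/ → noondaup.
Rule 4 (final a-epenthesis): the form ends in the consonant /p/, so [a] is inserted word-finally. /noondaup/ → noondaupa.

noondaupa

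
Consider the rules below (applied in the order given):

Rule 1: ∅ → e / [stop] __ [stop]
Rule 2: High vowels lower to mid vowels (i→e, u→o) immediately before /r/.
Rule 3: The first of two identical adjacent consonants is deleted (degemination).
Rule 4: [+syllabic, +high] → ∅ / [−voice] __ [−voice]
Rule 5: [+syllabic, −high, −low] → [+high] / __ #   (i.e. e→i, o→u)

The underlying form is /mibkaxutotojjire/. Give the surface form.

Rule 1 (stop-cluster e-epenthesis): /b/ and /k/ form a stop–stop cluster, so [e] is inserted between them. /mibkaxutotojjire/ → mibekaxutotojjire.
Rule 2 (pre-rhotic lowering): /i/ is a high vowel immediately before /r/, so it lowers to [e]. /mibekaxutotojjire/ → mibekaxutotojjere.
Rule 3 (degemination): /jj/ is a geminate; the first /j/ deletes. /mibekaxutotojjere/ → mibekaxutotojere.
Rule 4 (high vowel syncope): /u/ is a high vowel flanked by voiceless consonants /x/ and /t/, so it deletes. /mibekaxutotojere/ → mibekaxtotojere.
Rule 5 (final vowel raising): /e/ is a mid vowel in word-final position, so it raises to [i]. /mibekaxtotojere/ → mibekaxtotojeri.

mibekaxtotojeri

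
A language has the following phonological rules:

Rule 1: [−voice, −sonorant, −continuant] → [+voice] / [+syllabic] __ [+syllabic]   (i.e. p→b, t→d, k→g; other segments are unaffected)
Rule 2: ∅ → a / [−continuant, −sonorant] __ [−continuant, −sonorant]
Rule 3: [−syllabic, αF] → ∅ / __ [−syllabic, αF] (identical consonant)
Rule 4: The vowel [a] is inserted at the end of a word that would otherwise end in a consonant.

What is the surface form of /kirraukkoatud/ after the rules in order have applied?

kiraukakoaduda

Rule 1 (intervocalic voicing): /t/ is a voiceless stop between vowels /a/ and /u/, so it voices to [d]. /kirraukkoatud/ → kirraukkoadud.
Rule 2 (stop-cluster a-epenthesis): /k/ and /k/ form a stop–stop cluster, so [a] is inserted between them. /kirraukkoadud/ → kirraukakoadud.
Rule 3 (degemination): /rr/ is a geminate; the first /r/ deletes. /kirraukakoadud/ → kiraukakoadud.
Rule 4 (final a-epenthesis): the form ends in the consonant /d/, so [a] is inserted word-finally. /kiraukakoadud/ → kiraukakoaduda.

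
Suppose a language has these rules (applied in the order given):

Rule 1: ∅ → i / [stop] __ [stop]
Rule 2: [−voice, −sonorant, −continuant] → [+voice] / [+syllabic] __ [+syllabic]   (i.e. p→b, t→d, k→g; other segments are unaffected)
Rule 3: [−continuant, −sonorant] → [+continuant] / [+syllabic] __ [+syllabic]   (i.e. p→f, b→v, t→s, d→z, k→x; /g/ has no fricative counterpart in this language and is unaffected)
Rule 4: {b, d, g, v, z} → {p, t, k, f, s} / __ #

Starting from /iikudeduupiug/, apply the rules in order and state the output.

Rule 1 (stop-cluster i-epenthesis): no segment meets the environment; /iikudeduupiug/ is unchanged.
Rule 2 (intervocalic voicing): /k/ is a voiceless stop between vowels /i/ and /u/, so it voices to [g]. /p/ is a voiceless stop between vowels /u/ and /i/, so it voices to [b]. /iikudeduupiug/ → iigudeduubiug.
Rule 3 (intervocalic spirantization): /d/ is a stop between vowels /u/ and /e/, so it spirantizes to the fricative [z]. /d/ is a stop between vowels /e/ and /u/, so it spirantizes to the fricative [z]. /b/ is a stop between vowels /u/ and /i/, so it spirantizes to the fricative [v]. /iigudeduubiug/ → iiguzezuuviug.
Rule 4 (final devoicing): /g/ is a voiced obstruent in word-final position, so it devoices to [k]. /iiguzezuuviug/ → iiguzezuuviuk.

iiguzezuuviuk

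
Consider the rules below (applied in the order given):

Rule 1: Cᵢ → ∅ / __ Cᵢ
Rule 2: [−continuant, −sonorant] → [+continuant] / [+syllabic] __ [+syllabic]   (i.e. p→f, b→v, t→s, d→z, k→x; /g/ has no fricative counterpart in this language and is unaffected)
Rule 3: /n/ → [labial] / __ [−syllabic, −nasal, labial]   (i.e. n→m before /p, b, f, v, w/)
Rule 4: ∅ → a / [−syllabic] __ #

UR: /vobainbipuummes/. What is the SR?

vovaimbifuumesa

Rule 1 (degemination): /mm/ is a geminate; the first /m/ deletes. /vobainbipuummes/ → vobainbipuumes.
Rule 2 (intervocalic spirantization): /b/ is a stop between vowels /o/ and /a/, so it spirantizes to the fricative [v]. /p/ is a stop between vowels /i/ and /u/, so it spirantizes to the fricative [f]. /vobainbipuumes/ → vovainbifuumes.
Rule 3 (nasal place assimilation): /n/ precedes the labial consonant /b/, so it assimilates in place to [m]. /vovainbifuumes/ → vovaimbifuumes.
Rule 4 (final a-epenthesis): the form ends in the consonant /s/, so [a] is inserted word-finally. /vovaimbifuumes/ → vovaimbifuumesa.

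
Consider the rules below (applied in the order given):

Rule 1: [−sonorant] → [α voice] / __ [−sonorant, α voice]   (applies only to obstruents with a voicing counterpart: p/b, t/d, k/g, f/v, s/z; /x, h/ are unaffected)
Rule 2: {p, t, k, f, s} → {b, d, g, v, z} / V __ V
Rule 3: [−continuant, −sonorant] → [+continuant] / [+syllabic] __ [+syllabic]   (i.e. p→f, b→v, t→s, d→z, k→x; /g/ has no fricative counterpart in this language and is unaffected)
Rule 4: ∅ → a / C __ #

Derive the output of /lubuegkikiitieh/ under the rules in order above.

Rule 1 (regressive voicing assimilation): /g/ precedes the voiceless obstruent /k/, so it devoices to [k] by assimilation. /lubuegkikiitieh/ → lubuekkikiitieh.
Rule 2 (intervocalic voicing): /k/ is a voiceless obstruent between vowels /i/ and /i/, so it voices to [g]. /t/ is a voiceless obstruent between vowels /i/ and /i/, so it voices to [d]. /lubuekkikiitieh/ → lubuekkigiidieh.
Rule 3 (intervocalic spirantization): /b/ is a stop between vowels /u/ and /u/, so it spirantizes to the fricative [v]. /d/ is a stop between vowels /i/ and /i/, so it spirantizes to the fricative [z]. /lubuekkigiidieh/ → luvuekkigiizieh.
Rule 4 (final a-epenthesis): the form ends in the consonant /h/, so [a] is inserted word-finally. /luvuekkigiizieh/ → luvuekkigiizieha.

luvuekkigiizieha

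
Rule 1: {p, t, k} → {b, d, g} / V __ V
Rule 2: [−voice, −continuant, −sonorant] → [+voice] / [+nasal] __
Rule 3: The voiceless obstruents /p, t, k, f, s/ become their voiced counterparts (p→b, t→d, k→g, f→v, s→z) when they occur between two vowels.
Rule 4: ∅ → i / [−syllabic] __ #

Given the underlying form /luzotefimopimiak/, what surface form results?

luzodevimobimiaki

Rule 1 (intervocalic voicing): /t/ is a voiceless stop between vowels /o/ and /e/, so it voices to [d]. /p/ is a voiceless stop between vowels /o/ and /i/, so it voices to [b]. /luzotefimopimiak/ → luzodefimobimiak.
Rule 2 (post-nasal voicing): no segment meets the environment; /luzodefimobimiak/ is unchanged.
Rule 3 (intervocalic voicing): /f/ is a voiceless obstruent between vowels /e/ and /i/, so it voices to [v]. /luzodefimobimiak/ → luzodevimobimiak.
Rule 4 (final i-epenthesis): the form ends in the consonant /k/, so [i] is inserted word-finally. /luzodevimobimiak/ → luzodevimobimiaki.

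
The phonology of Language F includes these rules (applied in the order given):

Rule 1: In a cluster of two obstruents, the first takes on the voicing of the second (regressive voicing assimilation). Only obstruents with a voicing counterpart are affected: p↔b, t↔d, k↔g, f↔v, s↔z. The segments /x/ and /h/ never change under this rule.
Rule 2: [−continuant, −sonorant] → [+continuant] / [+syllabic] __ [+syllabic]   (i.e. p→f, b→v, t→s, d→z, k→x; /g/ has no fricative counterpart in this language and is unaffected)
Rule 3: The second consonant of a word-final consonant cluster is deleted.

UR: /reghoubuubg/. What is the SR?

Rule 1 (regressive voicing assimilation): /g/ precedes the voiceless obstruent /h/, so it devoices to [k] by assimilation. /reghoubuubg/ → rekhoubuubg.
Rule 2 (intervocalic spirantization): /b/ is a stop between vowels /u/ and /u/, so it spirantizes to the fricative [v]. /rekhoubuubg/ → rekhouvuubg.
Rule 3 (final cluster simplification): /g/ is the second consonant of a word-final cluster /bg/, so it deletes. /rekhouvuubg/ → rekhouvuub.

rekhouvuub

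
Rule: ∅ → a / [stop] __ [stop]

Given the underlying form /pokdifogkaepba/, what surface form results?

/k/ and /d/ form a stop–stop cluster, so [a] is inserted between them.
/g/ and /k/ form a stop–stop cluster, so [a] is inserted between them.
/p/ and /b/ form a stop–stop cluster, so [a] is inserted between them.
Surface form: [pokadifogakaepaba].

pokadifogakaepaba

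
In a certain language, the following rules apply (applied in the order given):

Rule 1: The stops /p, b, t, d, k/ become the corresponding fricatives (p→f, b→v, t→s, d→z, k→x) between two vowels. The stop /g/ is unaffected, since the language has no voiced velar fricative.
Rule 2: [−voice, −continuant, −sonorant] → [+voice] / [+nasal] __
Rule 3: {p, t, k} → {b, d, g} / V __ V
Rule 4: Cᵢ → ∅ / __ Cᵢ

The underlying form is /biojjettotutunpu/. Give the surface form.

biojetosusunbu

Rule 1 (intervocalic spirantization): /t/ is a stop between vowels /o/ and /u/, so it spirantizes to the fricative [s]. /t/ is a stop between vowels /u/ and /u/, so it spirantizes to the fricative [s]. /biojjettotutunpu/ → biojjettosusunpu.
Rule 2 (post-nasal voicing): /p/ is a voiceless stop immediately after the nasal /n/, so it voices to [b]. /biojjettosusunpu/ → biojjettosusunbu.
Rule 3 (intervocalic voicing): no segment meets the environment; /biojjettosusunbu/ is unchanged.
Rule 4 (degemination): /jj/ is a geminate; the first /j/ deletes. /tt/ is a geminate; the first /t/ deletes. /biojjettosusunbu/ → biojetosusunbu.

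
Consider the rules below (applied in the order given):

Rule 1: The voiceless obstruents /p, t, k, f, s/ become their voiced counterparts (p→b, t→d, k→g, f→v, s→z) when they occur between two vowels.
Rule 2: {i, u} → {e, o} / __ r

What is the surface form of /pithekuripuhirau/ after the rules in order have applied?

Rule 1 (intervocalic voicing): /k/ is a voiceless obstruent between vowels /e/ and /u/, so it voices to [g]. /p/ is a voiceless obstruent between vowels /i/ and /u/, so it voices to [b]. /pithekuripuhirau/ → pitheguribuhirau.
Rule 2 (pre-rhotic lowering): /u/ is a high vowel immediately before /r/, so it lowers to [o]. /i/ is a high vowel immediately before /r/, so it lowers to [e]. /pitheguribuhirau/ → pithegoribuherau.

pithegoribuherau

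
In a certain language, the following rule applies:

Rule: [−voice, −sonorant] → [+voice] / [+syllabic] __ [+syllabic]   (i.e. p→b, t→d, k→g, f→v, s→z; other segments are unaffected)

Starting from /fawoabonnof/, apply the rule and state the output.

No segment of /fawoabonnof/ meets the structural description of the rule, so the form surfaces unchanged.

fawoabonnof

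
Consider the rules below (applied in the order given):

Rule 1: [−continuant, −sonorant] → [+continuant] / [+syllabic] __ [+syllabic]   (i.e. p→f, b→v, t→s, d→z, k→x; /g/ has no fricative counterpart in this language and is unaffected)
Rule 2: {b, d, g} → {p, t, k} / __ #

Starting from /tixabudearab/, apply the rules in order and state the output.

tixavuzearap

Rule 1 (intervocalic spirantization): /b/ is a stop between vowels /a/ and /u/, so it spirantizes to the fricative [v]. /d/ is a stop between vowels /u/ and /e/, so it spirantizes to the fricative [z]. /tixabudearab/ → tixavuzearab.
Rule 2 (final devoicing): /b/ is a voiced stop in word-final position, so it devoices to [p]. /tixavuzearab/ → tixavuzearap.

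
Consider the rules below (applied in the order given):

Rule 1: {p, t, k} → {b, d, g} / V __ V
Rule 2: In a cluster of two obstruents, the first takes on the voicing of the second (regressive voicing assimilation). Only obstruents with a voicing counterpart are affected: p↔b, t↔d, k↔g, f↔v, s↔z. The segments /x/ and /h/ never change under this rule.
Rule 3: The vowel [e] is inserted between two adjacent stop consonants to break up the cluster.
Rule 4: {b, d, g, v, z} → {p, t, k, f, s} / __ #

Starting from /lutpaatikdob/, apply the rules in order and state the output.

lutepaadigedop

Rule 1 (intervocalic voicing): /t/ is a voiceless stop between vowels /a/ and /i/, so it voices to [d]. /lutpaatikdob/ → lutpaadikdob.
Rule 2 (regressive voicing assimilation): /k/ precedes the voiced obstruent /d/, so it voices to [g] by assimilation. /lutpaadikdob/ → lutpaadigdob.
Rule 3 (stop-cluster e-epenthesis): /t/ and /p/ form a stop–stop cluster, so [e] is inserted between them. /g/ and /d/ form a stop–stop cluster, so [e] is inserted between them. /lutpaadigdob/ → lutepaadigedob.
Rule 4 (final devoicing): /b/ is a voiced obstruent in word-final position, so it devoices to [p]. /lutepaadigedob/ → lutepaadigedop.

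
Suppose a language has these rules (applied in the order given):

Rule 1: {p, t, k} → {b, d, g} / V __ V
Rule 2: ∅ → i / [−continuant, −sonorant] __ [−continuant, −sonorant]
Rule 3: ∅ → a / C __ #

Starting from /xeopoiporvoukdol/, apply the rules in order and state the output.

Rule 1 (intervocalic voicing): /p/ is a voiceless stop between vowels /o/ and /o/, so it voices to [b]. /p/ is a voiceless stop between vowels /i/ and /o/, so it voices to [b]. /xeopoiporvoukdol/ → xeoboiborvoukdol.
Rule 2 (stop-cluster i-epenthesis): /k/ and /d/ form a stop–stop cluster, so [i] is inserted between them. /xeoboiborvoukdol/ → xeoboiborvoukidol.
Rule 3 (final a-epenthesis): the form ends in the consonant /l/, so [a] is inserted word-finally. /xeoboiborvoukidol/ → xeoboiborvoukidola.

xeoboiborvoukidola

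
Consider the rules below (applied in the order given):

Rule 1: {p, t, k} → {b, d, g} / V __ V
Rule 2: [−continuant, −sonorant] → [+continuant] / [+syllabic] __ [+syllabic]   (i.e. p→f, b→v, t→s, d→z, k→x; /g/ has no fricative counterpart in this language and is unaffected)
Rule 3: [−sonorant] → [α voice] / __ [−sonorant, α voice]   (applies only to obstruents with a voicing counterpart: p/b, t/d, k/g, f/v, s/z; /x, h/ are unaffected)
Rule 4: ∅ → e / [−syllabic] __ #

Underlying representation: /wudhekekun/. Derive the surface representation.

wuthegegune

Rule 1 (intervocalic voicing): /k/ is a voiceless stop between vowels /e/ and /e/, so it voices to [g]. /k/ is a voiceless stop between vowels /e/ and /u/, so it voices to [g]. /wudhekekun/ → wudhegegun.
Rule 2 (intervocalic spirantization): no segment meets the environment; /wudhegegun/ is unchanged.
Rule 3 (regressive voicing assimilation): /d/ precedes the voiceless obstruent /h/, so it devoices to [t] by assimilation. /wudhegegun/ → wuthegegun.
Rule 4 (final e-epenthesis): the form ends in the consonant /n/, so [e] is inserted word-finally. /wuthegegun/ → wuthegegune.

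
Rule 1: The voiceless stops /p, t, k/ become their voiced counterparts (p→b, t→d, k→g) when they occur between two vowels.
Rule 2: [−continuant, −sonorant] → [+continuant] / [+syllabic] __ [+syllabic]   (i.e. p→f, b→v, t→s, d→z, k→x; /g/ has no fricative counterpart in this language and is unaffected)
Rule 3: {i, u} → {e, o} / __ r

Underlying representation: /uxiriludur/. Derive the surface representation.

Rule 1 (intervocalic voicing): no segment meets the environment; /uxiriludur/ is unchanged.
Rule 2 (intervocalic spirantization): /d/ is a stop between vowels /u/ and /u/, so it spirantizes to the fricative [z]. /uxiriludur/ → uxiriluzur.
Rule 3 (pre-rhotic lowering): /i/ is a high vowel immediately before /r/, so it lowers to [e]. /u/ is a high vowel immediately before /r/, so it lowers to [o]. /uxiriluzur/ → uxeriluzor.

uxeriluzor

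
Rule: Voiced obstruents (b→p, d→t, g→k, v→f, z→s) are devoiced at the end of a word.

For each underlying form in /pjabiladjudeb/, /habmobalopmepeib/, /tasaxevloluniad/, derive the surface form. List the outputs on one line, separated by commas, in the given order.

pjabiladjudep, habmobalopmepeip, tasaxevloluniat

/pjabiladjudeb/: /b/ is a voiced obstruent in word-final position, so it devoices to [p]. → [pjabiladjudep].
/habmobalopmepeib/: /b/ is a voiced obstruent in word-final position, so it devoices to [p]. → [habmobalopmepeip].
/tasaxevloluniad/: /d/ is a voiced obstruent in word-final position, so it devoices to [t]. → [tasaxevloluniat].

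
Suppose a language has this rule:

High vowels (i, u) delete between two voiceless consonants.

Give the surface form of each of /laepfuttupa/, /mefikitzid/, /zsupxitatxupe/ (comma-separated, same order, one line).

/laepfuttupa/: /u/ is a high vowel flanked by voiceless consonants /f/ and /t/, so it deletes. /u/ is a high vowel flanked by voiceless consonants /t/ and /p/, so it deletes. → [laepfttpa].
/mefikitzid/: /i/ is a high vowel flanked by voiceless consonants /f/ and /k/, so it deletes. /i/ is a high vowel flanked by voiceless consonants /k/ and /t/, so it deletes. → [mefktzid].
/zsupxitatxupe/: /u/ is a high vowel flanked by voiceless consonants /s/ and /p/, so it deletes. /i/ is a high vowel flanked by voiceless consonants /x/ and /t/, so it deletes. /u/ is a high vowel flanked by voiceless consonants /x/ and /p/, so it deletes. → [zspxtatxpe].

laepfttpa, mefktzid, zspxtatxpe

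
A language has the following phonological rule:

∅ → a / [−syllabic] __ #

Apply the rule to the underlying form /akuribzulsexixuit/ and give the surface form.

the form ends in the consonant /t/, so [a] is inserted word-finally.
Surface form: [akuribzulsexixuita].

akuribzulsexixuita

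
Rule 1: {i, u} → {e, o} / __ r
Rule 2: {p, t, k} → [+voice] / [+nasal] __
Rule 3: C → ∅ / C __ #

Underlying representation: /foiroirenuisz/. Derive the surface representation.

foeroerenuis

Rule 1 (pre-rhotic lowering): /i/ is a high vowel immediately before /r/, so it lowers to [e]. /i/ is a high vowel immediately before /r/, so it lowers to [e]. /foiroirenuisz/ → foeroerenuisz.
Rule 2 (post-nasal voicing): no segment meets the environment; /foeroerenuisz/ is unchanged.
Rule 3 (final cluster simplification): /z/ is the second consonant of a word-final cluster /sz/, so it deletes. /foeroerenuisz/ → foeroerenuis.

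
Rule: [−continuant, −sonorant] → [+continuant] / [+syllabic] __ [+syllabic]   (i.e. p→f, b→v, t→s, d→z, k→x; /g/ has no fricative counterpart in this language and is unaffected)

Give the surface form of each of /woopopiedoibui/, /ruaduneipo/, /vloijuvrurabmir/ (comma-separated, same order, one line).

/woopopiedoibui/: /p/ is a stop between vowels /o/ and /o/, so it spirantizes to the fricative [f]. /p/ is a stop between vowels /o/ and /i/, so it spirantizes to the fricative [f]. /d/ is a stop between vowels /e/ and /o/, so it spirantizes to the fricative [z]. /b/ is a stop between vowels /i/ and /u/, so it spirantizes to the fricative [v]. → [woofofiezoivui].
/ruaduneipo/: /d/ is a stop between vowels /a/ and /u/, so it spirantizes to the fricative [z]. /p/ is a stop between vowels /i/ and /o/, so it spirantizes to the fricative [f]. → [ruazuneifo].
/vloijuvrurabmir/: the rule's environment is not met; surfaces unchanged as [vloijuvrurabmir].

woofofiezoivui, ruazuneifo, vloijuvrurabmir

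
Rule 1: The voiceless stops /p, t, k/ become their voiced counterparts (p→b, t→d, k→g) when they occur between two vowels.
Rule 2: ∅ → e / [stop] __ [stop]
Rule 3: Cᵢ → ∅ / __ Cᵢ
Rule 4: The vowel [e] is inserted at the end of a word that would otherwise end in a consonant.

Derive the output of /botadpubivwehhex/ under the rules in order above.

Rule 1 (intervocalic voicing): /t/ is a voiceless stop between vowels /o/ and /a/, so it voices to [d]. /botadpubivwehhex/ → bodadpubivwehhex.
Rule 2 (stop-cluster e-epenthesis): /d/ and /p/ form a stop–stop cluster, so [e] is inserted between them. /bodadpubivwehhex/ → bodadepubivwehhex.
Rule 3 (degemination): /hh/ is a geminate; the first /h/ deletes. /bodadepubivwehhex/ → bodadepubivwehex.
Rule 4 (final e-epenthesis): the form ends in the consonant /x/, so [e] is inserted word-finally. /bodadepubivwehex/ → bodadepubivwehexe.

bodadepubivwehexe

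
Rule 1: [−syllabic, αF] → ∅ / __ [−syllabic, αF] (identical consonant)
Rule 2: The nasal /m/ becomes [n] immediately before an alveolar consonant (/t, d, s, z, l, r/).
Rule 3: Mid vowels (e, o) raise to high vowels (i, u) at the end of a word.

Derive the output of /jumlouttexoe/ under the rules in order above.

Rule 1 (degemination): /tt/ is a geminate; the first /t/ deletes. /jumlouttexoe/ → jumloutexoe.
Rule 2 (nasal place assimilation): /m/ precedes the alveolar consonant /l/, so it assimilates in place to [n]. /jumloutexoe/ → junloutexoe.
Rule 3 (final vowel raising): /e/ is a mid vowel in word-final position, so it raises to [i]. /junloutexoe/ → junloutexoi.

junloutexoi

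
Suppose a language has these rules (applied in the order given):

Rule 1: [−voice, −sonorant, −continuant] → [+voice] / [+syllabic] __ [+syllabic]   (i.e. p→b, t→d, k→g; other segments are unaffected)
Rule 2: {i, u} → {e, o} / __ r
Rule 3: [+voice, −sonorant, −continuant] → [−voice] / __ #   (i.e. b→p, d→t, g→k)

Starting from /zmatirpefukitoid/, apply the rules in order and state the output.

zmaderpefugidoit

Rule 1 (intervocalic voicing): /t/ is a voiceless stop between vowels /a/ and /i/, so it voices to [d]. /k/ is a voiceless stop between vowels /u/ and /i/, so it voices to [g]. /t/ is a voiceless stop between vowels /i/ and /o/, so it voices to [d]. /zmatirpefukitoid/ → zmadirpefugidoid.
Rule 2 (pre-rhotic lowering): /i/ is a high vowel immediately before /r/, so it lowers to [e]. /zmadirpefugidoid/ → zmaderpefugidoid.
Rule 3 (final devoicing): /d/ is a voiced stop in word-final position, so it devoices to [t]. /zmaderpefugidoid/ → zmaderpefugidoit.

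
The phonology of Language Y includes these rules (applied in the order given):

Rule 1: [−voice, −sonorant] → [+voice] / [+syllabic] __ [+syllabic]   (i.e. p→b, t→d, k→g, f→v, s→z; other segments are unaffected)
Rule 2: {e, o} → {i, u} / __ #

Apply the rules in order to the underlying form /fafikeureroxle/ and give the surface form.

Rule 1 (intervocalic voicing): /f/ is a voiceless obstruent between vowels /a/ and /i/, so it voices to [v]. /k/ is a voiceless obstruent between vowels /i/ and /e/, so it voices to [g]. /fafikeureroxle/ → favigeureroxle.
Rule 2 (final vowel raising): /e/ is a mid vowel in word-final position, so it raises to [i]. /favigeureroxle/ → favigeureroxli.

favigeureroxli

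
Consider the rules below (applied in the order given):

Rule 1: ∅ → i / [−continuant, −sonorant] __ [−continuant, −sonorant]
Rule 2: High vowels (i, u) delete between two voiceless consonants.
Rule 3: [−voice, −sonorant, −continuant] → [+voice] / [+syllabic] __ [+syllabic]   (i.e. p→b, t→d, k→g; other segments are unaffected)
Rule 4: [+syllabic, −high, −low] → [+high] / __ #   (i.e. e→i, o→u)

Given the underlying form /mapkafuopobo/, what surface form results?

Rule 1 (stop-cluster i-epenthesis): /p/ and /k/ form a stop–stop cluster, so [i] is inserted between them. /mapkafuopobo/ → mapikafuopobo.
Rule 2 (high vowel syncope): /i/ is a high vowel flanked by voiceless consonants /p/ and /k/, so it deletes. /mapikafuopobo/ → mapkafuopobo.
Rule 3 (intervocalic voicing): /p/ is a voiceless stop between vowels /o/ and /o/, so it voices to [b]. /mapkafuopobo/ → mapkafuobobo.
Rule 4 (final vowel raising): /o/ is a mid vowel in word-final position, so it raises to [u]. /mapkafuobobo/ → mapkafuobobu.

mapkafuobobu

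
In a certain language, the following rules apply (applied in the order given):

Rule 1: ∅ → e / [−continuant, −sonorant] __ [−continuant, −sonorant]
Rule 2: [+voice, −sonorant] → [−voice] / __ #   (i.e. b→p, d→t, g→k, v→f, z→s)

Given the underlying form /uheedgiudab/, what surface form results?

Rule 1 (stop-cluster e-epenthesis): /d/ and /g/ form a stop–stop cluster, so [e] is inserted between them. /uheedgiudab/ → uheedegiudab.
Rule 2 (final devoicing): /b/ is a voiced obstruent in word-final position, so it devoices to [p]. /uheedegiudab/ → uheedegiudap.

uheedegiudap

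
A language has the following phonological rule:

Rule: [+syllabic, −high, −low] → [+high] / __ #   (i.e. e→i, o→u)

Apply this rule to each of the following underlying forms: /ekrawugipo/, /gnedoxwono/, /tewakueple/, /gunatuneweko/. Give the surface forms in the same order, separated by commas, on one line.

/ekrawugipo/: /o/ is a mid vowel in word-final position, so it raises to [u]. → [ekrawugipu].
/gnedoxwono/: /o/ is a mid vowel in word-final position, so it raises to [u]. → [gnedoxwonu].
/tewakueple/: /e/ is a mid vowel in word-final position, so it raises to [i]. → [tewakuepli].
/gunatuneweko/: /o/ is a mid vowel in word-final position, so it raises to [u]. → [gunatuneweku].

ekrawugipu, gnedoxwonu, tewakuepli, gunatuneweku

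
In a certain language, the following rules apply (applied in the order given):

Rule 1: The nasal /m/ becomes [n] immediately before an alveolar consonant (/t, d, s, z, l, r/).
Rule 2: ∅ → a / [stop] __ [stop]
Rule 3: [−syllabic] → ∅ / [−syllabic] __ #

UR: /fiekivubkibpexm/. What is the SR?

fiekivubakibapex

Rule 1 (nasal place assimilation): no segment meets the environment; /fiekivubkibpexm/ is unchanged.
Rule 2 (stop-cluster a-epenthesis): /b/ and /k/ form a stop–stop cluster, so [a] is inserted between them. /b/ and /p/ form a stop–stop cluster, so [a] is inserted between them. /fiekivubkibpexm/ → fiekivubakibapexm.
Rule 3 (final cluster simplification): /m/ is the second consonant of a word-final cluster /xm/, so it deletes. /fiekivubakibapexm/ → fiekivubakibapex.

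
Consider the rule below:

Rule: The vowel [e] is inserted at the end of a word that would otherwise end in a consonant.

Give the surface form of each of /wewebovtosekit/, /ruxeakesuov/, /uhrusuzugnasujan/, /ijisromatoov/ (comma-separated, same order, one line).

wewebovtosekite, ruxeakesuove, uhrusuzugnasujane, ijisromatoove

/wewebovtosekit/: the form ends in the consonant /t/, so [e] is inserted word-finally. → [wewebovtosekite].
/ruxeakesuov/: the form ends in the consonant /v/, so [e] is inserted word-finally. → [ruxeakesuove].
/uhrusuzugnasujan/: the form ends in the consonant /n/, so [e] is inserted word-finally. → [uhrusuzugnasujane].
/ijisromatoov/: the form ends in the consonant /v/, so [e] is inserted word-finally. → [ijisromatoove].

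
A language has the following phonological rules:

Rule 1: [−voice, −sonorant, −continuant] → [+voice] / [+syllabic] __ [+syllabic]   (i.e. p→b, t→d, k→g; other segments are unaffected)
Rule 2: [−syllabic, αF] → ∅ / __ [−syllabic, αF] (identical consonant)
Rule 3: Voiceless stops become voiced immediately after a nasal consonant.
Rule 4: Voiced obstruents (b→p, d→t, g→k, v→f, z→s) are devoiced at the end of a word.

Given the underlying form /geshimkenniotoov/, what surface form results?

Rule 1 (intervocalic voicing): /t/ is a voiceless stop between vowels /o/ and /o/, so it voices to [d]. /geshimkenniotoov/ → geshimkenniodoov.
Rule 2 (degemination): /nn/ is a geminate; the first /n/ deletes. /geshimkenniodoov/ → geshimkeniodoov.
Rule 3 (post-nasal voicing): /k/ is a voiceless stop immediately after the nasal /m/, so it voices to [g]. /geshimkeniodoov/ → geshimgeniodoov.
Rule 4 (final devoicing): /v/ is a voiced obstruent in word-final position, so it devoices to [f]. /geshimgeniodoov/ → geshimgeniodoof.

geshimgeniodoof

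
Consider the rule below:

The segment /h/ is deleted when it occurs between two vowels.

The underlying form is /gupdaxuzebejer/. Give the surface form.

gupdaxuzebejer

No segment of /gupdaxuzebejer/ meets the structural description of the rule, so the form surfaces unchanged.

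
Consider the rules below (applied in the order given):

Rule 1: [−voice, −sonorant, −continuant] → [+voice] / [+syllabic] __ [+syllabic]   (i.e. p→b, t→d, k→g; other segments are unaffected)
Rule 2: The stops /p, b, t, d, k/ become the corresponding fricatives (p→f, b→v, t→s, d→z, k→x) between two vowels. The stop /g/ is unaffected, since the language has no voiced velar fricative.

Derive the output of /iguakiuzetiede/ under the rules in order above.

iguagiuzezieze

Rule 1 (intervocalic voicing): /k/ is a voiceless stop between vowels /a/ and /i/, so it voices to [g]. /t/ is a voiceless stop between vowels /e/ and /i/, so it voices to [d]. /iguakiuzetiede/ → iguagiuzediede.
Rule 2 (intervocalic spirantization): /d/ is a stop between vowels /e/ and /i/, so it spirantizes to the fricative [z]. /d/ is a stop between vowels /e/ and /e/, so it spirantizes to the fricative [z]. /iguagiuzediede/ → iguagiuzezieze.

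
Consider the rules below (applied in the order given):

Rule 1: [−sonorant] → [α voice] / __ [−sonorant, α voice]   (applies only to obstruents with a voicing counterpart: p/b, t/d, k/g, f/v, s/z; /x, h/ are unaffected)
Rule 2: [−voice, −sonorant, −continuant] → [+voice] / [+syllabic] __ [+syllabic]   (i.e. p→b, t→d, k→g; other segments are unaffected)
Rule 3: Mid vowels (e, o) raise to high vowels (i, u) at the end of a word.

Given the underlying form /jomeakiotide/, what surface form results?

jomeagiodidi

Rule 1 (regressive voicing assimilation): no segment meets the environment; /jomeakiotide/ is unchanged.
Rule 2 (intervocalic voicing): /k/ is a voiceless stop between vowels /a/ and /i/, so it voices to [g]. /t/ is a voiceless stop between vowels /o/ and /i/, so it voices to [d]. /jomeakiotide/ → jomeagiodide.
Rule 3 (final vowel raising): /e/ is a mid vowel in word-final position, so it raises to [i]. /jomeagiodide/ → jomeagiodidi.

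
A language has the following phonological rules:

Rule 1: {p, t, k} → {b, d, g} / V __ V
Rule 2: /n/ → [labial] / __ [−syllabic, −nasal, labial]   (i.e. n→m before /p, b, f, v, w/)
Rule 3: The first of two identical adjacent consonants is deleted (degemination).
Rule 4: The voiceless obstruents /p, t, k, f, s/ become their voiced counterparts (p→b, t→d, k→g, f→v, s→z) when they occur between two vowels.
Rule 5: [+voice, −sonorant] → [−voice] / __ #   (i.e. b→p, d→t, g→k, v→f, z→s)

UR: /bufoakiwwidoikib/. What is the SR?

Rule 1 (intervocalic voicing): /k/ is a voiceless stop between vowels /a/ and /i/, so it voices to [g]. /k/ is a voiceless stop between vowels /i/ and /i/, so it voices to [g]. /bufoakiwwidoikib/ → bufoagiwwidoigib.
Rule 2 (nasal place assimilation): no segment meets the environment; /bufoagiwwidoigib/ is unchanged.
Rule 3 (degemination): /ww/ is a geminate; the first /w/ deletes. /bufoagiwwidoigib/ → bufoagiwidoigib.
Rule 4 (intervocalic voicing): /f/ is a voiceless obstruent between vowels /u/ and /o/, so it voices to [v]. /bufoagiwidoigib/ → buvoagiwidoigib.
Rule 5 (final devoicing): /b/ is a voiced obstruent in word-final position, so it devoices to [p]. /buvoagiwidoigib/ → buvoagiwidoigip.

buvoagiwidoigip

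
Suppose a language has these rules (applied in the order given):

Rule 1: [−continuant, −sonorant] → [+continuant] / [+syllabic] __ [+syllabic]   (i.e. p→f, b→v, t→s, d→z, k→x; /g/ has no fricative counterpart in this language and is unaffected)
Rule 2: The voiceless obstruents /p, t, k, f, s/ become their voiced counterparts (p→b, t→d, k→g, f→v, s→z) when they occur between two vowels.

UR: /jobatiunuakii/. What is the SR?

Rule 1 (intervocalic spirantization): /b/ is a stop between vowels /o/ and /a/, so it spirantizes to the fricative [v]. /t/ is a stop between vowels /a/ and /i/, so it spirantizes to the fricative [s]. /k/ is a stop between vowels /a/ and /i/, so it spirantizes to the fricative [x]. /jobatiunuakii/ → jovasiunuaxii.
Rule 2 (intervocalic voicing): /s/ is a voiceless obstruent between vowels /a/ and /i/, so it voices to [z]. /jovasiunuaxii/ → jovaziunuaxii.

jovaziunuaxii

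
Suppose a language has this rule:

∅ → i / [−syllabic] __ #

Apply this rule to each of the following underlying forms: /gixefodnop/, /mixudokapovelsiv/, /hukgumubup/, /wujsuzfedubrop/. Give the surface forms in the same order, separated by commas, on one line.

gixefodnopi, mixudokapovelsivi, hukgumubupi, wujsuzfedubropi

/gixefodnop/: the form ends in the consonant /p/, so [i] is inserted word-finally. → [gixefodnopi].
/mixudokapovelsiv/: the form ends in the consonant /v/, so [i] is inserted word-finally. → [mixudokapovelsivi].
/hukgumubup/: the form ends in the consonant /p/, so [i] is inserted word-finally. → [hukgumubupi].
/wujsuzfedubrop/: the form ends in the consonant /p/, so [i] is inserted word-finally. → [wujsuzfedubropi].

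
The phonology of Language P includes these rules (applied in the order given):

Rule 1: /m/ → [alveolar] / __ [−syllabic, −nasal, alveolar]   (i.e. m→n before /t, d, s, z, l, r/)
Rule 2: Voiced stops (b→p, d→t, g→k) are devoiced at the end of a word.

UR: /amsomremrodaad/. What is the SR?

Rule 1 (nasal place assimilation): /m/ precedes the alveolar consonant /s/, so it assimilates in place to [n]. /m/ precedes the alveolar consonant /r/, so it assimilates in place to [n]. /m/ precedes the alveolar consonant /r/, so it assimilates in place to [n]. /amsomremrodaad/ → ansonrenrodaad.
Rule 2 (final devoicing): /d/ is a voiced stop in word-final position, so it devoices to [t]. /ansonrenrodaad/ → ansonrenrodaat.

ansonrenrodaat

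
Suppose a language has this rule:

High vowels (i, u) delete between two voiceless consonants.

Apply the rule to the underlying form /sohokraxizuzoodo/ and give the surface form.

sohokraxizuzoodo

No segment of /sohokraxizuzoodo/ meets the structural description of the rule, so the form surfaces unchanged.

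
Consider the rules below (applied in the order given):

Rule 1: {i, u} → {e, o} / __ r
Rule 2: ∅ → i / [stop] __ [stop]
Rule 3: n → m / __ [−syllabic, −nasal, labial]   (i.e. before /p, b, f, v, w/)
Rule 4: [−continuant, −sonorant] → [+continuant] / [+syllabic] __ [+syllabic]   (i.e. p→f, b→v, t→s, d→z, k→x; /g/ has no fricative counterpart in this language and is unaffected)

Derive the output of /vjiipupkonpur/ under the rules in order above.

vjiifufixompor

Rule 1 (pre-rhotic lowering): /u/ is a high vowel immediately before /r/, so it lowers to [o]. /vjiipupkonpur/ → vjiipupkonpor.
Rule 2 (stop-cluster i-epenthesis): /p/ and /k/ form a stop–stop cluster, so [i] is inserted between them. /vjiipupkonpor/ → vjiipupikonpor.
Rule 3 (nasal place assimilation): /n/ precedes the labial consonant /p/, so it assimilates in place to [m]. /vjiipupikonpor/ → vjiipupikompor.
Rule 4 (intervocalic spirantization): /p/ is a stop between vowels /i/ and /u/, so it spirantizes to the fricative [f]. /p/ is a stop between vowels /u/ and /i/, so it spirantizes to the fricative [f]. /k/ is a stop between vowels /i/ and /o/, so it spirantizes to the fricative [x]. /vjiipupikompor/ → vjiifufixompor.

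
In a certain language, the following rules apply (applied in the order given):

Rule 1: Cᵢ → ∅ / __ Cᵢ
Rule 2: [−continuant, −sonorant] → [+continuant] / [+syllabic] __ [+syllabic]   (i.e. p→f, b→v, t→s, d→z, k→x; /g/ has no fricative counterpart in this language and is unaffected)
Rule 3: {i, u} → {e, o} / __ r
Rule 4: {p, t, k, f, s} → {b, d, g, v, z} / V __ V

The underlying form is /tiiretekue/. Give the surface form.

tierezexue

Rule 1 (degemination): no segment meets the environment; /tiiretekue/ is unchanged.
Rule 2 (intervocalic spirantization): /t/ is a stop between vowels /e/ and /e/, so it spirantizes to the fricative [s]. /k/ is a stop between vowels /e/ and /u/, so it spirantizes to the fricative [x]. /tiiretekue/ → tiiresexue.
Rule 3 (pre-rhotic lowering): /i/ is a high vowel immediately before /r/, so it lowers to [e]. /tiiresexue/ → tieresexue.
Rule 4 (intervocalic voicing): /s/ is a voiceless obstruent between vowels /e/ and /e/, so it voices to [z]. /tieresexue/ → tierezexue.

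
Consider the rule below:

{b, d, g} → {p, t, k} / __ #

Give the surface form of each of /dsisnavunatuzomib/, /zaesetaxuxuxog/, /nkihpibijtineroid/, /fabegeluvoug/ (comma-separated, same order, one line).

/dsisnavunatuzomib/: /b/ is a voiced stop in word-final position, so it devoices to [p]. → [dsisnavunatuzomip].
/zaesetaxuxuxog/: /g/ is a voiced stop in word-final position, so it devoices to [k]. → [zaesetaxuxuxok].
/nkihpibijtineroid/: /d/ is a voiced stop in word-final position, so it devoices to [t]. → [nkihpibijtineroit].
/fabegeluvoug/: /g/ is a voiced stop in word-final position, so it devoices to [k]. → [fabegeluvouk].

dsisnavunatuzomip, zaesetaxuxuxok, nkihpibijtineroit, fabegeluvouk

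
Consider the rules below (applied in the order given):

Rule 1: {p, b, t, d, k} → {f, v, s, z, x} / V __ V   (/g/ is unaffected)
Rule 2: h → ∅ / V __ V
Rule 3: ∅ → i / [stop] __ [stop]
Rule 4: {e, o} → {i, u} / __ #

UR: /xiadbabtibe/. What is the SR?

Rule 1 (intervocalic spirantization): /b/ is a stop between vowels /i/ and /e/, so it spirantizes to the fricative [v]. /xiadbabtibe/ → xiadbabtive.
Rule 2 (intervocalic h-deletion): no segment meets the environment; /xiadbabtive/ is unchanged.
Rule 3 (stop-cluster i-epenthesis): /d/ and /b/ form a stop–stop cluster, so [i] is inserted between them. /b/ and /t/ form a stop–stop cluster, so [i] is inserted between them. /xiadbabtive/ → xiadibabitive.
Rule 4 (final vowel raising): /e/ is a mid vowel in word-final position, so it raises to [i]. /xiadibabitive/ → xiadibabitivi.

xiadibabitivi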